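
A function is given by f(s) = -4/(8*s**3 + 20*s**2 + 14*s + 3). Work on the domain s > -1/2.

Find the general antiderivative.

F(s) = ((2*s + 1)*log(s + 1/2) - (2*s + 1)*log(s + 3/2) + 2)/(2*(2*s + 1)) + C

The denominator factors as (2*s + 1)**2*(2*s + 3); partial fractions split f into directly integrable pieces: -1/(2*s + 3) + 1/(2*s + 1) - 2/(2*s + 1)**2.
Check: d/ds[((2*s + 1)*log(s + 1/2) - (2*s + 1)*log(s + 3/2) + 2)/(2*(2*s + 1))] = -4/(8*s**3 + 20*s**2 + 14*s + 3) = f(s).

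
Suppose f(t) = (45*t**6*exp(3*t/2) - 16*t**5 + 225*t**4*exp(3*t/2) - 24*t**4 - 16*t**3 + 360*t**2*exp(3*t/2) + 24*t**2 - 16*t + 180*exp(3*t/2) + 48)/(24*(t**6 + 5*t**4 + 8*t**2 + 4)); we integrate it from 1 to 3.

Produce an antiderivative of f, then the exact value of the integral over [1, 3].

Whatever form F(t) takes, F'(t) = f(t) is non-negotiable.
F(t) = 2*t/(2*t**2 + 4) + 5*exp(3*t/2)/4 - log(2*t**2 + 2)/3 - 2/(2*t**2 + 4) is an antiderivative of f.
Check: d/dt[2*t/(2*t**2 + 4) + 5*exp(3*t/2)/4 - log(2*t**2 + 2)/3 - 2/(2*t**2 + 4)] = (45*t**6*exp(3*t/2) - 16*t**5 + 225*t**4*exp(3*t/2) - 24*t**4 - 16*t**3 + 360*t**2*exp(3*t/2) + 24*t**2 - 16*t + 180*exp(3*t/2) + 48)/(24*t**6 + 120*t**4 + 192*t**2 + 96), which equals f(t).
F(3) = -log(20)/3 + 2/11 + 5*exp(9/2)/4; F(1) = -log(4)/3 + 5*exp(3/2)/4.
Integral = F(3) - F(1) = -5*exp(3/2)/4 - log(20)/3 + 2/11 + log(4)/3 + 5*exp(9/2)/4.

Antiderivative: F(t) = 2*t/(2*t**2 + 4) + 5*exp(3*t/2)/4 - log(2*t**2 + 2)/3 - 2/(2*t**2 + 4); value = -5*exp(3/2)/4 - log(20)/3 + 2/11 + log(4)/3 + 5*exp(9/2)/4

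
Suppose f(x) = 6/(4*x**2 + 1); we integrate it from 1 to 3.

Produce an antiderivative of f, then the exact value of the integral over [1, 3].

A first test for any F(x): its x-derivative must equal f(x) identically.
F(x) = 3*atan(2*x) is an antiderivative of f.
Check: d/dx[3*atan(2*x)] = 6/(4*x**2 + 1) = f(x).
F(3) = 3*atan(6); F(1) = 3*atan(2).
Integral = F(3) - F(1) = -3*atan(2) + 3*atan(6).

Antiderivative: F(x) = 3*atan(2*x); value = -3*atan(2) + 3*atan(6)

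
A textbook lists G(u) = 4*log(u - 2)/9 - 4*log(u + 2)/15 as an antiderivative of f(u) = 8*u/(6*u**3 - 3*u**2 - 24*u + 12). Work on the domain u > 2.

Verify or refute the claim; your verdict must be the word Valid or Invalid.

Invalid: d/du[G] - f = 16/(90*u - 45), which is not 0.

d/du[G] = (8*u + 64)/(45*u**2 - 180)
d/du[G] - f(u) = 16/(90*u - 45) != 0.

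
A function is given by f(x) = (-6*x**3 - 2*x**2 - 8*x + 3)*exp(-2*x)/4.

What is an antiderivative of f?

An antiderivative is F(x) = (12*x**3 + 22*x**2 + 38*x + 13)*exp(-2*x)/16.

Recognize the product-rule pattern: f = u'v + uv' with u = 3*x**3/4 + 11*x**2/8 + 19*x/8 + 13/16, v = exp(-2*x), so integration by parts undoes it.
Check: d/dx[(12*x**3 + 22*x**2 + 38*x + 13)*exp(-2*x)/16] = (-6*x**3 - 2*x**2 - 8*x + 3)*exp(-2*x)/4 = f(x).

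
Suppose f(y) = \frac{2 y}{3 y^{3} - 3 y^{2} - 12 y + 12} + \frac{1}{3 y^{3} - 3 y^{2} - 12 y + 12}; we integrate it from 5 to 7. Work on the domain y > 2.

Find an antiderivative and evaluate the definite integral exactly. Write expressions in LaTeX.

Antiderivative: F(y) = - \frac{- 5 \log{\left(y - 2 \right)} + 4 \log{\left(y - 1 \right)} + \log{\left(y + 2 \right)}}{12}; value = - \frac{\log{\left(6 \right)}}{3} - \frac{5 \log{\left(3 \right)}}{12} - \frac{\log{\left(9 \right)}}{12} + \frac{\log{\left(7 \right)}}{12} + \frac{\log{\left(4 \right)}}{3} + \frac{5 \log{\left(5 \right)}}{12}

Factor the denominator (3 \left(y - 2\right) \left(y - 1\right) \left(y + 2\right)) and decompose: f = - \frac{1}{12 \left(y + 2\right)} - \frac{1}{3 \left(y - 1\right)} + \frac{5}{12 \left(y - 2\right)}; each piece integrates to a log, atan, or power term.
F(y) = - \frac{- 5 \log{\left(y - 2 \right)} + 4 \log{\left(y - 1 \right)} + \log{\left(y + 2 \right)}}{12} is an antiderivative of f.
Check: d/dy[- \frac{- 5 \log{\left(y - 2 \right)} + 4 \log{\left(y - 1 \right)} + \log{\left(y + 2 \right)}}{12}] = \frac{2 y + 1}{3 y^{3} - 3 y^{2} - 12 y + 12}, which equals f(y).
F(7) = - \frac{\log{\left(6 \right)}}{3} - \frac{\log{\left(9 \right)}}{12} + \frac{5 \log{\left(5 \right)}}{12}; F(5) = - \frac{\log{\left(4 \right)}}{3} - \frac{\log{\left(7 \right)}}{12} + \frac{5 \log{\left(3 \right)}}{12}.
Integral = F(7) - F(5) = - \frac{\log{\left(6 \right)}}{3} - \frac{5 \log{\left(3 \right)}}{12} - \frac{\log{\left(9 \right)}}{12} + \frac{\log{\left(7 \right)}}{12} + \frac{\log{\left(4 \right)}}{3} + \frac{5 \log{\left(5 \right)}}{12}.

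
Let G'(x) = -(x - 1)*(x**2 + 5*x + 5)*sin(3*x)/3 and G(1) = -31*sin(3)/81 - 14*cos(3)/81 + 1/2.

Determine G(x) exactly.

Since d/dx undoes antidifferentiation here, G(x) must give back the stated G'(x).
A general antiderivative is x**3*cos(3*x)/9 - x**2*sin(3*x)/9 + 4*x**2*cos(3*x)/9 - 8*x*sin(3*x)/27 - 2*x*cos(3*x)/27 + 2*sin(3*x)/81 - 53*cos(3*x)/81 + C.
The condition gives C = -31*sin(3)/81 - 14*cos(3)/81 + 1/2 - (-31*sin(3)/81 - 14*cos(3)/81) = 1/2.
So G(x) = x**3*cos(3*x)/9 - x**2*sin(3*x)/9 + 4*x**2*cos(3*x)/9 - 8*x*sin(3*x)/27 - 2*x*cos(3*x)/27 + 2*sin(3*x)/81 - 53*cos(3*x)/81 + 1/2.
Check: d/dx[x**3*cos(3*x)/9 - x**2*sin(3*x)/9 + 4*x**2*cos(3*x)/9 - 8*x*sin(3*x)/27 - 2*x*cos(3*x)/27 + 2*sin(3*x)/81 - 53*cos(3*x)/81 + 1/2] = -x**3*sin(3*x)/3 - 4*x**2*sin(3*x)/3 + 5*sin(3*x)/3, which equals G'(x).

G(x) = x**3*cos(3*x)/9 - x**2*sin(3*x)/9 + 4*x**2*cos(3*x)/9 - 8*x*sin(3*x)/27 - 2*x*cos(3*x)/27 + 2*sin(3*x)/81 - 53*cos(3*x)/81 + 1/2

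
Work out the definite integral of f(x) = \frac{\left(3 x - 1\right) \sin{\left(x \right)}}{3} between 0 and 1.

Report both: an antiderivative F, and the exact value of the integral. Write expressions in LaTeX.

For F(x) to be correct the identity F'(x) - f(x) = 0 must hold.
F(x) = - x \cos{\left(x \right)} + \sin{\left(x \right)} + \frac{\cos{\left(x \right)}}{3} is an antiderivative of f.
Check: d/dx[- x \cos{\left(x \right)} + \sin{\left(x \right)} + \frac{\cos{\left(x \right)}}{3}] = x \sin{\left(x \right)} - \frac{\sin{\left(x \right)}}{3}, which equals f(x).
F(1) = - \frac{2 \cos{\left(1 \right)}}{3} + \sin{\left(1 \right)}; F(0) = \frac{1}{3}.
Integral = F(1) - F(0) = - \frac{2 \cos{\left(1 \right)}}{3} - \frac{1}{3} + \sin{\left(1 \right)}.

Antiderivative: F(x) = - x \cos{\left(x \right)} + \sin{\left(x \right)} + \frac{\cos{\left(x \right)}}{3}; value = - \frac{2 \cos{\left(1 \right)}}{3} - \frac{1}{3} + \sin{\left(1 \right)}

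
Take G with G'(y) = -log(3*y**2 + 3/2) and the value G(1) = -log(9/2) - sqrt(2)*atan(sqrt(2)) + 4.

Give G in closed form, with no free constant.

Differentiate the proposed G(y) back; it has to land on the given G'(y).
A general antiderivative is -y*log(3*y**2 + 3/2) + 2*y - sqrt(2)*atan(sqrt(2)*y) + C.
The condition gives C = -log(9/2) - sqrt(2)*atan(sqrt(2)) + 4 - (-log(9/2) - sqrt(2)*atan(sqrt(2)) + 2) = 2.
So G(y) = -y*log(y**2 + 1/2) - y*log(3) + 2*y - sqrt(2)*atan(sqrt(2)*y) + 2.
Check: d/dy[-y*log(y**2 + 1/2) - y*log(3) + 2*y - sqrt(2)*atan(sqrt(2)*y) + 2] = -log(y**2 + 1/2) - log(3), which equals G'(y).

G(y) = -y*log(y**2 + 1/2) - y*log(3) + 2*y - sqrt(2)*atan(sqrt(2)*y) + 2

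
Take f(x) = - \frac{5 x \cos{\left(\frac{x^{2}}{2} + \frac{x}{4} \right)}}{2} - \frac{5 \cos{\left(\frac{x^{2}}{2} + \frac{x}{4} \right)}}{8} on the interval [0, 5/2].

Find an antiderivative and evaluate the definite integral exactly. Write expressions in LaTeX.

Antiderivative: F(x) = - \frac{5 \sin{\left(\frac{x^{2}}{2} + \frac{x}{4} \right)}}{2}; value = - \frac{5 \sin{\left(\frac{15}{4} \right)}}{2}

The substitution u = \frac{x^{2}}{2} + \frac{x}{4} works: f is exactly (dF/du)*(du/dx) for that inner function.
F(x) = - \frac{5 \sin{\left(\frac{x^{2}}{2} + \frac{x}{4} \right)}}{2} is an antiderivative of f.
Check: d/dx[- \frac{5 \sin{\left(\frac{x^{2}}{2} + \frac{x}{4} \right)}}{2}] = - \frac{5 x \cos{\left(\frac{x^{2}}{2} + \frac{x}{4} \right)}}{2} - \frac{5 \cos{\left(\frac{x^{2}}{2} + \frac{x}{4} \right)}}{8} = f(x).
F(5/2) = - \frac{5 \sin{\left(\frac{15}{4} \right)}}{2}; F(0) = 0.
Integral = F(5/2) - F(0) = - \frac{5 \sin{\left(\frac{15}{4} \right)}}{2}.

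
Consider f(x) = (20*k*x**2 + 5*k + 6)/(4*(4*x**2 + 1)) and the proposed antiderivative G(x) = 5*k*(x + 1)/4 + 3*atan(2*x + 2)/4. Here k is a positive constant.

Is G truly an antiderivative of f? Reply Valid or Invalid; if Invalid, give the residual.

Invalid: d/dx[G] - f = (-12*x - 6)/(16*x**4 + 32*x**3 + 24*x**2 + 8*x + 5), which is not 0.

d/dx[G] = (20*k*x**2 + 40*k*x + 25*k + 6)/(16*x**2 + 32*x + 20)
d/dx[G] - f(x) = (-12*x - 6)/(16*x**4 + 32*x**3 + 24*x**2 + 8*x + 5) != 0.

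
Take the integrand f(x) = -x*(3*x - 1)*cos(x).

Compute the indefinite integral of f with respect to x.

F(x) = -3*x**2*sin(x) + x*sin(x) - 6*x*cos(x) + 6*sin(x) + cos(x) + C

Any candidate F(x) must reproduce f(x) exactly when differentiated.
Check: d/dx[-3*x**2*sin(x) + x*sin(x) - 6*x*cos(x) + 6*sin(x) + cos(x)] = -3*x**2*cos(x) + x*cos(x), which equals f(x).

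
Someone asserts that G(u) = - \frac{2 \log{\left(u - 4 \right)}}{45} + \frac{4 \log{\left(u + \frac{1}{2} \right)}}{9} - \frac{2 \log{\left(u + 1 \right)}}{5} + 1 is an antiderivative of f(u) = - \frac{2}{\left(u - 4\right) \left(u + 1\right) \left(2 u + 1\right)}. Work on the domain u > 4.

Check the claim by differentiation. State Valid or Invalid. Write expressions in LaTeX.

Valid. The derivative of G reproduces f.

d/du[G] = - \frac{2}{2 u^{3} - 5 u^{2} - 11 u - 4}
This equals f(u) exactly, so the claim holds.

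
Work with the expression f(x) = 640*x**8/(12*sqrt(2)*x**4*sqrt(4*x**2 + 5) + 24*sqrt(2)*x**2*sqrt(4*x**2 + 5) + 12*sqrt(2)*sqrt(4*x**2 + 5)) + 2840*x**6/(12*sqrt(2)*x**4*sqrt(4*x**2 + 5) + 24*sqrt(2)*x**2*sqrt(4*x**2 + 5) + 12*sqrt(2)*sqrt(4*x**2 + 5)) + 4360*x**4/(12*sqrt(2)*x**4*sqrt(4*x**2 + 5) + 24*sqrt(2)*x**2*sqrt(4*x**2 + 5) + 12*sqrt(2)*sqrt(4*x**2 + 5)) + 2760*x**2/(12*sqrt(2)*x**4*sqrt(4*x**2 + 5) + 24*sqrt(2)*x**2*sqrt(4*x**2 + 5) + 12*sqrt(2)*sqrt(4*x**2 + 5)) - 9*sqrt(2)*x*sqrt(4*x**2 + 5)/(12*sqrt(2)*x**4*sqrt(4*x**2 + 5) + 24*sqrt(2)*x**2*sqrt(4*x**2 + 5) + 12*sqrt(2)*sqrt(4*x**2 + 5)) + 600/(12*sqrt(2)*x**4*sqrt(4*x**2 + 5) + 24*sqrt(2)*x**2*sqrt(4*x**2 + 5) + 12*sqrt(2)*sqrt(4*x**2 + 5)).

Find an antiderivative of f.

An antiderivative is F(x) = (40*sqrt(2)*x*(x**2 + 1)*(x**2 + 3)*sqrt(4*x**2 + 5) + 9)/(24*(x**2 + 1)).

The integrand splits into summands that can be handled one at a time.
Check: d/dx[(40*sqrt(2)*x*(x**2 + 1)*(x**2 + 3)*sqrt(4*x**2 + 5) + 9)/(24*(x**2 + 1))] = (320*sqrt(2)*x**8 + 1420*sqrt(2)*x**6 + 2180*sqrt(2)*x**4 + 1380*sqrt(2)*x**2 - 9*x*sqrt(4*x**2 + 5) + 300*sqrt(2))/(12*x**4*sqrt(4*x**2 + 5) + 24*x**2*sqrt(4*x**2 + 5) + 12*sqrt(4*x**2 + 5)), which equals f(x).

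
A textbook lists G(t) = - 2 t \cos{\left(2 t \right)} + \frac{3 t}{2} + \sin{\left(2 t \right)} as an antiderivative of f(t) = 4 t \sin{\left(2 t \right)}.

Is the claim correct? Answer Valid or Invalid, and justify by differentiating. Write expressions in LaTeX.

Invalid: d/dt[G] - f = \frac{3}{2}, which is not 0.

d/dt[G] = 4 t \sin{\left(2 t \right)} + \frac{3}{2}
d/dt[G] - f(t) = \frac{3}{2} != 0.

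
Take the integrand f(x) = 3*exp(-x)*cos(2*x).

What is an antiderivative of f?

An antiderivative is F(x) = 6*exp(-x)*sin(2*x)/5 - 3*exp(-x)*cos(2*x)/5.

A candidate is checked by its d/dx: the result must match f(x).
Check: d/dx[6*exp(-x)*sin(2*x)/5 - 3*exp(-x)*cos(2*x)/5] = 3*exp(-x)*cos(2*x) = f(x).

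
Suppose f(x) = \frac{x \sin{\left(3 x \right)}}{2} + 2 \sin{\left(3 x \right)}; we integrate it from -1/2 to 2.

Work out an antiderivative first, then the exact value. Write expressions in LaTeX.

The integrand splits into summands that can be handled one at a time.
F(x) = - \frac{3 x \cos{\left(3 x \right)} - \sin{\left(3 x \right)} + 12 \cos{\left(3 x \right)}}{18} is an antiderivative of f.
Check: d/dx[- \frac{3 x \cos{\left(3 x \right)} - \sin{\left(3 x \right)} + 12 \cos{\left(3 x \right)}}{18}] = \frac{x \sin{\left(3 x \right)}}{2} + 2 \sin{\left(3 x \right)} = f(x).
F(2) = - \cos{\left(6 \right)} + \frac{\sin{\left(6 \right)}}{18}; F(-1/2) = - \frac{\sin{\left(\frac{3}{2} \right)}}{18} - \frac{7 \cos{\left(\frac{3}{2} \right)}}{12}.
Integral = F(2) - F(-1/2) = - \cos{\left(6 \right)} + \frac{\sin{\left(6 \right)}}{18} + \frac{7 \cos{\left(\frac{3}{2} \right)}}{12} + \frac{\sin{\left(\frac{3}{2} \right)}}{18}.

Antiderivative: F(x) = - \frac{3 x \cos{\left(3 x \right)} - \sin{\left(3 x \right)} + 12 \cos{\left(3 x \right)}}{18}; value = - \cos{\left(6 \right)} + \frac{\sin{\left(6 \right)}}{18} + \frac{7 \cos{\left(\frac{3}{2} \right)}}{12} + \frac{\sin{\left(\frac{3}{2} \right)}}{18}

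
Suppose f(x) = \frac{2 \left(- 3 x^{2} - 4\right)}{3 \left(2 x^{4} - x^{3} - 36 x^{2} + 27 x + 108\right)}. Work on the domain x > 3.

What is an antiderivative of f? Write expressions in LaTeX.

An antiderivative is F(x) = - \frac{842 \log{\left(x - 3 \right)}}{11907} - \frac{86 \log{\left(x + \frac{3}{2} \right)}}{1215} + \frac{104 \log{\left(x + 4 \right)}}{735} + \frac{62}{189 x - 567}.

Factor the denominator (3 \left(x - 3\right)^{2} \left(x + 4\right) \left(2 x + 3\right)) and decompose: f = - \frac{172}{1215 \left(2 x + 3\right)} + \frac{104}{735 \left(x + 4\right)} - \frac{842}{11907 \left(x - 3\right)} - \frac{62}{189 \left(x - 3\right)^{2}}; each piece integrates to a log, atan, or power term.
Check: d/dx[- \frac{842 \log{\left(x - 3 \right)}}{11907} - \frac{86 \log{\left(x + \frac{3}{2} \right)}}{1215} + \frac{104 \log{\left(x + 4 \right)}}{735} + \frac{62}{189 x - 567}] = \frac{- 6 x^{2} - 8}{6 x^{4} - 3 x^{3} - 108 x^{2} + 81 x + 324}, which equals f(x).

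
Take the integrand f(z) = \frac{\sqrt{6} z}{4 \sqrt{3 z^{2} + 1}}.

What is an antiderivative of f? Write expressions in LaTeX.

The substitution u = 2 z^{2} + \frac{2}{3} works: f is exactly (dF/du)*(du/dz) for that inner function.
Check: d/dz[\frac{\sqrt{6} \sqrt{3 z^{2} + 1}}{12}] = \frac{\sqrt{6} z}{4 \sqrt{3 z^{2} + 1}} = f(z).

An antiderivative is F(z) = \frac{\sqrt{6} \sqrt{3 z^{2} + 1}}{12}.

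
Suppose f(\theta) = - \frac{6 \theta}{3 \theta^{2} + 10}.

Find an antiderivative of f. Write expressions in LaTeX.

f matches the chain-rule pattern g'(h)*h' with inner function h(\theta) = \frac{3 \theta^{2}}{2} + 5; substituting u = h(\theta) collapses the integral.
Check: d/d\theta[- \log{\left(\frac{3 \theta^{2}}{2} + 5 \right)}] = - \frac{6 \theta}{3 \theta^{2} + 10} = f(\theta).

An antiderivative is F(\theta) = - \log{\left(\frac{3 \theta^{2}}{2} + 5 \right)}.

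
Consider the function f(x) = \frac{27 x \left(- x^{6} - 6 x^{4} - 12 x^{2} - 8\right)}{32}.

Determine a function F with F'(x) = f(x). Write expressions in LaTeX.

An antiderivative is F(x) = - \frac{\left(\frac{3 x^{2}}{4} + \frac{3}{2}\right)^{4}}{3}.

f matches the chain-rule pattern g'(h)*h' with inner function h(x) = \frac{3 x^{2}}{4} + \frac{3}{2}; substituting u = h(x) collapses the integral.
Check: d/dx[- \frac{\left(\frac{3 x^{2}}{4} + \frac{3}{2}\right)^{4}}{3}] = - \frac{27 x^{7}}{32} - \frac{81 x^{5}}{16} - \frac{81 x^{3}}{8} - \frac{27 x}{4}, which equals f(x).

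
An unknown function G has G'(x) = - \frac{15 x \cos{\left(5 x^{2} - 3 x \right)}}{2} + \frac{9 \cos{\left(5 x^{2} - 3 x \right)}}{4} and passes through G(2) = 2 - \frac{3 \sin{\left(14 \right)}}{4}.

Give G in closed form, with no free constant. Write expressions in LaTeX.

The substitution u = 5 x^{2} - 3 x works: G'(x) is exactly (dG/du)*(du/dx) for that inner function.
A general antiderivative is - \frac{3 \sin{\left(5 x^{2} - 3 x \right)}}{4} + C.
The condition gives C = 2 - \frac{3 \sin{\left(14 \right)}}{4} - (- \frac{3 \sin{\left(14 \right)}}{4}) = 2.
So G(x) = 2 - \frac{3 \sin{\left(5 x^{2} - 3 x \right)}}{4}.
Check: d/dx[2 - \frac{3 \sin{\left(5 x^{2} - 3 x \right)}}{4}] = - \frac{15 x \cos{\left(5 x^{2} - 3 x \right)}}{2} + \frac{9 \cos{\left(5 x^{2} - 3 x \right)}}{4} = G'(x).

G(x) = 2 - \frac{3 \sin{\left(5 x^{2} - 3 x \right)}}{4}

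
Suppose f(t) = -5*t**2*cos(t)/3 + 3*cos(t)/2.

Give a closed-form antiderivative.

Integrate term by term and add the pieces.
Check: d/dt[-5*t**2*sin(t)/3 - 10*t*cos(t)/3 + 29*sin(t)/6] = -5*t**2*cos(t)/3 + 3*cos(t)/2 = f(t).

An antiderivative is F(t) = -5*t**2*sin(t)/3 - 10*t*cos(t)/3 + 29*sin(t)/6.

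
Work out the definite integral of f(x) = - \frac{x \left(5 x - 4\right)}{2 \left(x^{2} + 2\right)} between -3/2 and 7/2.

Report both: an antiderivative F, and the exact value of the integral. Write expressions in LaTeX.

Antiderivative: F(x) = \frac{- 5 x + 2 \log{\left(x^{2} + 2 \right)} + 5 \sqrt{2} \operatorname{atan}{\left(\frac{\sqrt{2} x}{2} \right)}}{2}; value = - \frac{25}{2} - \log{\left(\frac{17}{4} \right)} + \log{\left(\frac{57}{4} \right)} + \frac{5 \sqrt{2} \operatorname{atan}{\left(\frac{3 \sqrt{2}}{4} \right)}}{2} + \frac{5 \sqrt{2} \operatorname{atan}{\left(\frac{7 \sqrt{2}}{4} \right)}}{2}

Recover f(x) by differentiating a candidate F(x); any mismatch rules it out.
F(x) = \frac{- 5 x + 2 \log{\left(x^{2} + 2 \right)} + 5 \sqrt{2} \operatorname{atan}{\left(\frac{\sqrt{2} x}{2} \right)}}{2} is an antiderivative of f.
Check: d/dx[\frac{- 5 x + 2 \log{\left(x^{2} + 2 \right)} + 5 \sqrt{2} \operatorname{atan}{\left(\frac{\sqrt{2} x}{2} \right)}}{2}] = \frac{- 5 x^{2} + 4 x}{2 x^{2} + 4}, which equals f(x).
F(7/2) = - \frac{35}{4} + \log{\left(\frac{57}{4} \right)} + \frac{5 \sqrt{2} \operatorname{atan}{\left(\frac{7 \sqrt{2}}{4} \right)}}{2}; F(-3/2) = - \frac{5 \sqrt{2} \operatorname{atan}{\left(\frac{3 \sqrt{2}}{4} \right)}}{2} + \log{\left(\frac{17}{4} \right)} + \frac{15}{4}.
Integral = F(7/2) - F(-3/2) = - \frac{25}{2} - \log{\left(\frac{17}{4} \right)} + \log{\left(\frac{57}{4} \right)} + \frac{5 \sqrt{2} \operatorname{atan}{\left(\frac{3 \sqrt{2}}{4} \right)}}{2} + \frac{5 \sqrt{2} \operatorname{atan}{\left(\frac{7 \sqrt{2}}{4} \right)}}{2}.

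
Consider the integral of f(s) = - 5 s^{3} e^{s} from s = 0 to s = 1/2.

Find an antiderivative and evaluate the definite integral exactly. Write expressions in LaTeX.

Antiderivative: F(s) = \left(- 5 s^{3} + 15 s^{2} - 30 s + 30\right) e^{s}; value = -30 + \frac{145 e^{\frac{1}{2}}}{8}

Recognize the product-rule pattern: f = u'v + uv' with u = - 5 s^{3} + 15 s^{2} - 30 s + 30, v = e^{s}, so integration by parts undoes it.
F(s) = \left(- 5 s^{3} + 15 s^{2} - 30 s + 30\right) e^{s} is an antiderivative of f.
Check: d/ds[\left(- 5 s^{3} + 15 s^{2} - 30 s + 30\right) e^{s}] = - 5 s^{3} e^{s} = f(s).
F(1/2) = \frac{145 e^{\frac{1}{2}}}{8}; F(0) = 30.
Integral = F(1/2) - F(0) = -30 + \frac{145 e^{\frac{1}{2}}}{8}.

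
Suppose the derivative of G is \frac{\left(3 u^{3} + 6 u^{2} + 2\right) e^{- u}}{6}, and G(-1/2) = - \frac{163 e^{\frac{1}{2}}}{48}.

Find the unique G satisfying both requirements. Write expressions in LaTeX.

Recognize the product-rule pattern: G'(u) = v'r + vr' with v = - \frac{u^{3}}{2} - \frac{5 u^{2}}{2} - 5 u - \frac{16}{3}, r = e^{- u}, so integration by parts undoes it.
A general antiderivative is \frac{\left(- 3 u^{3} - 15 u^{2} - 30 u - 32\right) e^{- u}}{6} + C.
The condition gives C = - \frac{163 e^{\frac{1}{2}}}{48} - (- \frac{163 e^{\frac{1}{2}}}{48}) = 0.
So G(u) = - \frac{u^{3} e^{- u}}{2} - \frac{5 u^{2} e^{- u}}{2} - 5 u e^{- u} - \frac{16 e^{- u}}{3}.
Check: d/du[- \frac{u^{3} e^{- u}}{2} - \frac{5 u^{2} e^{- u}}{2} - 5 u e^{- u} - \frac{16 e^{- u}}{3}] = \frac{\left(3 u^{3} + 6 u^{2} + 2\right) e^{- u}}{6} = G'(u).

G(u) = - \frac{u^{3} e^{- u}}{2} - \frac{5 u^{2} e^{- u}}{2} - 5 u e^{- u} - \frac{16 e^{- u}}{3}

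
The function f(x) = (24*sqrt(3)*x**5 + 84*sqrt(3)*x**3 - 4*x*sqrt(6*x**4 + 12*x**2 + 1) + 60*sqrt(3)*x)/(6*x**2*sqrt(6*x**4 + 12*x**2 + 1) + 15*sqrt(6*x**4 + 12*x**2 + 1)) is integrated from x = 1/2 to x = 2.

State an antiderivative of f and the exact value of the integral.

Any candidate F(x) must reproduce f(x) exactly when differentiated.
F(x) = sqrt(2*x**4 + 4*x**2 + 1/3) - log(x**2 + 5/2)/3 is an antiderivative of f.
Check: d/dx[sqrt(2*x**4 + 4*x**2 + 1/3) - log(x**2 + 5/2)/3] = (24*sqrt(3)*x**5 + 84*sqrt(3)*x**3 - 4*x*sqrt(6*x**4 + 12*x**2 + 1) + 60*sqrt(3)*x)/(6*x**2*sqrt(6*x**4 + 12*x**2 + 1) + 15*sqrt(6*x**4 + 12*x**2 + 1)) = f(x).
F(2) = -log(13/2)/3 + sqrt(435)/3; F(1/2) = -log(11/4)/3 + sqrt(210)/12.
Integral = F(2) - F(1/2) = -sqrt(210)/12 - log(13/2)/3 + log(11/4)/3 + sqrt(435)/3.

Antiderivative: F(x) = sqrt(2*x**4 + 4*x**2 + 1/3) - log(x**2 + 5/2)/3; value = -sqrt(210)/12 - log(13/2)/3 + log(11/4)/3 + sqrt(435)/3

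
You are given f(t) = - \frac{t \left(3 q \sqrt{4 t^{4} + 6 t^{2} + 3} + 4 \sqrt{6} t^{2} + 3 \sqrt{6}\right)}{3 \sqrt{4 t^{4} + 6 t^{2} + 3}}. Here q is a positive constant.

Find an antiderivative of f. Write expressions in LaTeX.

An antiderivative is F(t) = \frac{\sqrt{6} \left(- \sqrt{6} q t^{2} - 2 \sqrt{4 t^{4} + 6 t^{2} + 3}\right)}{12}.

Recover f(t) by differentiating a candidate F(t); any mismatch rules it out.
Check: d/dt[\frac{\sqrt{6} \left(- \sqrt{6} q t^{2} - 2 \sqrt{4 t^{4} + 6 t^{2} + 3}\right)}{12}] = \frac{- 3 q t \sqrt{4 t^{4} + 6 t^{2} + 3} - 4 \sqrt{6} t^{3} - 3 \sqrt{6} t}{3 \sqrt{4 t^{4} + 6 t^{2} + 3}}, which equals f(t).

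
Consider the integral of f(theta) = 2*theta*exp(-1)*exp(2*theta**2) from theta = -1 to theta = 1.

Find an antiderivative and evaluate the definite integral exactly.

Antiderivative: F(theta) = exp(-1)*exp(2*theta**2)/2; value = 0

The substitution u = 2*theta**2 - 1 works: f is exactly (dF/du)*(du/dtheta) for that inner function.
F(theta) = exp(-1)*exp(2*theta**2)/2 is an antiderivative of f.
Check: d/dtheta[exp(-1)*exp(2*theta**2)/2] = 2*theta*exp(-1)*exp(2*theta**2) = f(theta).
F(1) = exp(1)/2; F(-1) = exp(1)/2.
Integral = F(1) - F(-1) = 0.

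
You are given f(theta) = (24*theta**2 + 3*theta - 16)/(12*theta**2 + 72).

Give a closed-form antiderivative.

An antiderivative is F(theta) = (144*theta + 9*log(theta**2 + 6) - 160*sqrt(6)*atan(sqrt(6)*theta/6))/72.

An antiderivative F(theta) passes only if d/dtheta[F] lands on f(theta) exactly.
Check: d/dtheta[(144*theta + 9*log(theta**2 + 6) - 160*sqrt(6)*atan(sqrt(6)*theta/6))/72] = (24*theta**2 + 3*theta - 16)/(12*theta**2 + 72) = f(theta).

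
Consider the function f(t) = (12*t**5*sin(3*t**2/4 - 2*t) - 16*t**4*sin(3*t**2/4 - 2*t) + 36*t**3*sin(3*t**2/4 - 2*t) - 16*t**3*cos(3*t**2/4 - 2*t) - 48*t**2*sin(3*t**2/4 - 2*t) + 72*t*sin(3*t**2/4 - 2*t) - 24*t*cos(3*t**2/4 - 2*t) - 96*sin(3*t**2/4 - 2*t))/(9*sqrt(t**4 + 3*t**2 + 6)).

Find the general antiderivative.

F(t) = -8*sqrt(t**4 + 3*t**2 + 6)*cos(3*t**2/4 - 2*t)/9 + C

Recognize the product-rule pattern: f = u'v + uv' with u = -8*sqrt(t**4 + 3*t**2 + 6)/9, v = cos(3*t**2/4 - 2*t), so integration by parts undoes it.
Check: d/dt[-8*sqrt(t**4 + 3*t**2 + 6)*cos(3*t**2/4 - 2*t)/9] = (12*t**5*sin(3*t**2/4 - 2*t) - 16*t**4*sin(3*t**2/4 - 2*t) + 36*t**3*sin(3*t**2/4 - 2*t) - 16*t**3*cos(3*t**2/4 - 2*t) - 48*t**2*sin(3*t**2/4 - 2*t) + 72*t*sin(3*t**2/4 - 2*t) - 24*t*cos(3*t**2/4 - 2*t) - 96*sin(3*t**2/4 - 2*t))/(9*sqrt(t**4 + 3*t**2 + 6)) = f(t).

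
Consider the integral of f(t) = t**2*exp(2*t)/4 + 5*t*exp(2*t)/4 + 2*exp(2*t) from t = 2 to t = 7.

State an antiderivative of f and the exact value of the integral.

f has the shape u'v + uv' for u = t**2/8 + t/2 + 3/4 and v = exp(2*t) — it is the derivative of the product u*v.
F(t) = (t**2 + 4*t + 6)*exp(2*t)/8 is an antiderivative of f.
Check: d/dt[(t**2 + 4*t + 6)*exp(2*t)/8] = t**2*exp(2*t)/4 + 5*t*exp(2*t)/4 + 2*exp(2*t) = f(t).
F(7) = 83*exp(14)/8; F(2) = 9*exp(4)/4.
Integral = F(7) - F(2) = -9*exp(4)/4 + 83*exp(14)/8.

Antiderivative: F(t) = (t**2 + 4*t + 6)*exp(2*t)/8; value = -9*exp(4)/4 + 83*exp(14)/8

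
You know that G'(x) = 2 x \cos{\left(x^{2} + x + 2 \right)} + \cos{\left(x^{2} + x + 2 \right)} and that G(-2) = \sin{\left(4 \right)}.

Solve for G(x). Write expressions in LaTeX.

The substitution u = x^{2} + x + 2 works: G'(x) is exactly (dG/du)*(du/dx) for that inner function.
A general antiderivative is \sin{\left(x^{2} + x + 2 \right)} + C.
The condition gives C = \sin{\left(4 \right)} - (\sin{\left(4 \right)}) = 0.
So G(x) = \sin{\left(x^{2} + x + 2 \right)}.
Check: d/dx[\sin{\left(x^{2} + x + 2 \right)}] = 2 x \cos{\left(x^{2} + x + 2 \right)} + \cos{\left(x^{2} + x + 2 \right)} = G'(x).

G(x) = \sin{\left(x^{2} + x + 2 \right)}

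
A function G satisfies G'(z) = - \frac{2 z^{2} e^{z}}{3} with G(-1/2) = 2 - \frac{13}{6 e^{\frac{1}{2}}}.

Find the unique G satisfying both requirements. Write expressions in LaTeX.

G(z) = - \frac{2 \left(z^{2} e^{z} - 2 z e^{z} + 2 e^{z} - 3\right)}{3}

G'(z) has the shape u'v + uv' for u = - \frac{2 z^{2}}{3} + \frac{4 z}{3} - \frac{4}{3} and v = e^{z} — it is the derivative of the product u*v.
A general antiderivative is \frac{\left(- 2 z^{2} + 4 z - 4\right) e^{z}}{3} + C.
The condition gives C = 2 - \frac{13}{6 e^{\frac{1}{2}}} - (- \frac{13}{6 e^{\frac{1}{2}}}) = 2.
So G(z) = - \frac{2 \left(z^{2} e^{z} - 2 z e^{z} + 2 e^{z} - 3\right)}{3}.
Check: d/dz[- \frac{2 \left(z^{2} e^{z} - 2 z e^{z} + 2 e^{z} - 3\right)}{3}] = - \frac{2 z^{2} e^{z}}{3} = G'(z).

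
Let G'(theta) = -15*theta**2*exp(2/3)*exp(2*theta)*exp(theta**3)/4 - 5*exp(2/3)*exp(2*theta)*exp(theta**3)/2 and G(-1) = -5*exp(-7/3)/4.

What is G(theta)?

G(theta) = -5*exp(2/3)*exp(2*theta)*exp(theta**3)/4

The substitution u = theta**3 + 2*theta + 2/3 works: G'(theta) is exactly (dG/du)*(du/dtheta) for that inner function.
A general antiderivative is -5*exp(theta**3 + 2*theta + 2/3)/4 + C.
The condition gives C = -5*exp(-7/3)/4 - (-5*exp(-7/3)/4) = 0.
So G(theta) = -5*exp(2/3)*exp(2*theta)*exp(theta**3)/4.
Check: d/dtheta[-5*exp(2/3)*exp(2*theta)*exp(theta**3)/4] = -15*theta**2*exp(2/3)*exp(2*theta)*exp(theta**3)/4 - 5*exp(2/3)*exp(2*theta)*exp(theta**3)/2 = G'(theta).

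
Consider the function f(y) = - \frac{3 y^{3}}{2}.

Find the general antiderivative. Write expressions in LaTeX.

F(y) = - \frac{3 y^{4}}{8} + C

An antiderivative F(y) passes only if d/dy[F] lands on f(y) exactly.
Check: d/dy[- \frac{3 y^{4}}{8}] = - \frac{3 y^{3}}{2} = f(y).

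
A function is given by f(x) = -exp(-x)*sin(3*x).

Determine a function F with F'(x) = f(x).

For F(x) to be correct the identity F'(x) - f(x) = 0 must hold.
Check: d/dx[exp(-x)*sin(3*x)/10 + 3*exp(-x)*cos(3*x)/10] = -exp(-x)*sin(3*x) = f(x).

An antiderivative is F(x) = exp(-x)*sin(3*x)/10 + 3*exp(-x)*cos(3*x)/10.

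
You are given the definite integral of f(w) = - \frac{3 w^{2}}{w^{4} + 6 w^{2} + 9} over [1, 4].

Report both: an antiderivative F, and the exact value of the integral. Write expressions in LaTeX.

Antiderivative: F(w) = \frac{- \sqrt{3} w^{2} \operatorname{atan}{\left(\frac{\sqrt{3} w}{3} \right)} + 3 w - 3 \sqrt{3} \operatorname{atan}{\left(\frac{\sqrt{3} w}{3} \right)}}{2 w^{2} + 6}; value = - \frac{\sqrt{3} \operatorname{atan}{\left(\frac{4 \sqrt{3}}{3} \right)}}{2} - \frac{9}{152} + \frac{\sqrt{3} \pi}{12}

For F(w) to be correct the identity F'(w) - f(w) = 0 must hold.
F(w) = \frac{- \sqrt{3} w^{2} \operatorname{atan}{\left(\frac{\sqrt{3} w}{3} \right)} + 3 w - 3 \sqrt{3} \operatorname{atan}{\left(\frac{\sqrt{3} w}{3} \right)}}{2 w^{2} + 6} is an antiderivative of f.
Check: d/dw[\frac{- \sqrt{3} w^{2} \operatorname{atan}{\left(\frac{\sqrt{3} w}{3} \right)} + 3 w - 3 \sqrt{3} \operatorname{atan}{\left(\frac{\sqrt{3} w}{3} \right)}}{2 w^{2} + 6}] = - \frac{3 w^{2}}{w^{4} + 6 w^{2} + 9} = f(w).
F(4) = - \frac{\sqrt{3} \operatorname{atan}{\left(\frac{4 \sqrt{3}}{3} \right)}}{2} + \frac{6}{19}; F(1) = - \frac{\sqrt{3} \pi}{12} + \frac{3}{8}.
Integral = F(4) - F(1) = - \frac{\sqrt{3} \operatorname{atan}{\left(\frac{4 \sqrt{3}}{3} \right)}}{2} - \frac{9}{152} + \frac{\sqrt{3} \pi}{12}.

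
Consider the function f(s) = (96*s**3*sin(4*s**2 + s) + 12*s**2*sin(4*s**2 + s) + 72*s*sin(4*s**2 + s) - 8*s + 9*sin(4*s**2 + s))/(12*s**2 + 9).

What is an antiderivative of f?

Check any antiderivative F(s) by computing F'(s) and comparing it with f(s).
Check: d/ds[-log(2*s**2 + 3/2)/3 - cos(4*s**2 + s)] = (96*s**3*sin(4*s**2 + s) + 12*s**2*sin(4*s**2 + s) + 72*s*sin(4*s**2 + s) - 8*s + 9*sin(4*s**2 + s))/(12*s**2 + 9) = f(s).

An antiderivative is F(s) = -log(2*s**2 + 3/2)/3 - cos(4*s**2 + s).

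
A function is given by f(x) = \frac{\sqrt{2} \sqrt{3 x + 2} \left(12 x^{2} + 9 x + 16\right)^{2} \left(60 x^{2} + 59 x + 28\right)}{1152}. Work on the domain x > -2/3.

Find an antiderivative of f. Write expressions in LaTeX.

Recognize the product-rule pattern: f = u'v + uv' with u = \frac{4 \left(\frac{3 x}{2} + 1\right)^{\frac{3}{2}}}{3}, v = \left(x^{2} + \frac{3 x}{4} + \frac{4}{3}\right)^{3}, so integration by parts undoes it.
Check: d/dx[\frac{\sqrt{2} \left(3 x + 2\right)^{\frac{3}{2}} \left(12 x^{2} + 9 x + 16\right)^{3}}{5184}] = \frac{15 \sqrt{2} x^{6} \sqrt{3 x + 2}}{2} + \frac{149 \sqrt{2} x^{5} \sqrt{3 x + 2}}{8} + \frac{1241 \sqrt{2} x^{4} \sqrt{3 x + 2}}{32} + \frac{16921 \sqrt{2} x^{3} \sqrt{3 x + 2}}{384} + \frac{3781 \sqrt{2} x^{2} \sqrt{3 x + 2}}{96} + \frac{181 \sqrt{2} x \sqrt{3 x + 2}}{9} + \frac{56 \sqrt{2} \sqrt{3 x + 2}}{9}, which equals f(x).

An antiderivative is F(x) = \frac{\sqrt{2} \left(3 x + 2\right)^{\frac{3}{2}} \left(12 x^{2} + 9 x + 16\right)^{3}}{5184}.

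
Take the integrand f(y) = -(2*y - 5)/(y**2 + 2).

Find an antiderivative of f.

An antiderivative is F(y) = (-2*log(y**2 + 2) + 5*sqrt(2)*atan(sqrt(2)*y/2))/2.

Since d/dy undoes antidifferentiation here, F'(y) = f(y) is required of F(y).
Check: d/dy[(-2*log(y**2 + 2) + 5*sqrt(2)*atan(sqrt(2)*y/2))/2] = (5 - 2*y)/(y**2 + 2), which equals f(y).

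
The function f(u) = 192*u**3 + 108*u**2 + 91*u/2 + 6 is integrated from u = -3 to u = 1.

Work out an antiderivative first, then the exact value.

The substitution w = -4*u**2 - 3*u/2 - 2/3 works: f is exactly (dF/dw)*(dw/du) for that inner function.
F(u) = 48*u**4 + 36*u**3 + 91*u**2/4 + 6*u is an antiderivative of f.
Check: d/du[48*u**4 + 36*u**3 + 91*u**2/4 + 6*u] = 192*u**3 + 108*u**2 + 91*u/2 + 6 = f(u).
F(1) = 451/4; F(-3) = 12411/4.
Integral = F(1) - F(-3) = -2990.

Antiderivative: F(u) = 48*u**4 + 36*u**3 + 91*u**2/4 + 6*u; value = -2990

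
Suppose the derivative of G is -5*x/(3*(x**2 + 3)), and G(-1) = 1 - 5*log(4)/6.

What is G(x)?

G(x) = 1 - 5*log(x**2 + 3)/6

The substitution u = x**2 + 3 works: G'(x) is exactly (dG/du)*(du/dx) for that inner function.
A general antiderivative is -5*log(x**2 + 3)/6 + C.
The condition gives C = 1 - 5*log(4)/6 - (-5*log(4)/6) = 1.
So G(x) = 1 - 5*log(x**2 + 3)/6.
Check: d/dx[1 - 5*log(x**2 + 3)/6] = -5*x/(3*x**2 + 9), which equals G'(x).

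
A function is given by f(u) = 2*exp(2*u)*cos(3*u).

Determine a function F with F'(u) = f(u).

An antiderivative is F(u) = 6*exp(2*u)*sin(3*u)/13 + 4*exp(2*u)*cos(3*u)/13.

Recover f(u) by differentiating a candidate F(u); any mismatch rules it out.
Check: d/du[6*exp(2*u)*sin(3*u)/13 + 4*exp(2*u)*cos(3*u)/13] = 2*exp(2*u)*cos(3*u) = f(u).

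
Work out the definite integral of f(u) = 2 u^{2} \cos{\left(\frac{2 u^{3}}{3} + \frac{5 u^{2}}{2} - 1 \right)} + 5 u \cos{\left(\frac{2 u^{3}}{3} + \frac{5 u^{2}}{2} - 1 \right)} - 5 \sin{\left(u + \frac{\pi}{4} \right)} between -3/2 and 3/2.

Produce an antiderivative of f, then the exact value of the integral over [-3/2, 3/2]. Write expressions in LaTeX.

Antiderivative: F(u) = \sin{\left(\frac{2 u^{3}}{3} + \frac{5 u^{2}}{2} - 1 \right)} + 5 \cos{\left(u + \frac{\pi}{4} \right)}; value = - 5 \sin{\left(\frac{\pi}{4} + \frac{3}{2} \right)} + 5 \cos{\left(\frac{\pi}{4} + \frac{3}{2} \right)} - \sin{\left(\frac{19}{8} \right)} + \sin{\left(\frac{55}{8} \right)}

Integrate term by term and add the pieces.
F(u) = \sin{\left(\frac{2 u^{3}}{3} + \frac{5 u^{2}}{2} - 1 \right)} + 5 \cos{\left(u + \frac{\pi}{4} \right)} is an antiderivative of f.
Check: d/du[\sin{\left(\frac{2 u^{3}}{3} + \frac{5 u^{2}}{2} - 1 \right)} + 5 \cos{\left(u + \frac{\pi}{4} \right)}] = 2 u^{2} \cos{\left(\frac{2 u^{3}}{3} + \frac{5 u^{2}}{2} - 1 \right)} + 5 u \cos{\left(\frac{2 u^{3}}{3} + \frac{5 u^{2}}{2} - 1 \right)} - 5 \sin{\left(u + \frac{\pi}{4} \right)} = f(u).
F(3/2) = 5 \cos{\left(\frac{\pi}{4} + \frac{3}{2} \right)} + \sin{\left(\frac{55}{8} \right)}; F(-3/2) = \sin{\left(\frac{19}{8} \right)} + 5 \sin{\left(\frac{\pi}{4} + \frac{3}{2} \right)}.
Integral = F(3/2) - F(-3/2) = - 5 \sin{\left(\frac{\pi}{4} + \frac{3}{2} \right)} + 5 \cos{\left(\frac{\pi}{4} + \frac{3}{2} \right)} - \sin{\left(\frac{19}{8} \right)} + \sin{\left(\frac{55}{8} \right)}.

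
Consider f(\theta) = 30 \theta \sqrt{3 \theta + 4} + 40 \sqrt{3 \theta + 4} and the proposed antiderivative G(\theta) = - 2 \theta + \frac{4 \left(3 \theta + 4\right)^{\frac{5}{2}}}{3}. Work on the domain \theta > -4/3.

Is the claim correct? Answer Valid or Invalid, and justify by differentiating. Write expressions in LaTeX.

Invalid: d/d\theta[G] - f = -2, which is not 0.

d/d\theta[G] = 30 \theta \sqrt{3 \theta + 4} + 40 \sqrt{3 \theta + 4} - 2
d/d\theta[G] - f(\theta) = -2 != 0.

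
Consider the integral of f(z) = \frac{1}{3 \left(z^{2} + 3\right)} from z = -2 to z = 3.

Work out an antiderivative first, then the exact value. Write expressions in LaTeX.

Antiderivative: F(z) = \frac{\sqrt{3} \operatorname{atan}{\left(\frac{\sqrt{3} z}{3} \right)}}{9}; value = \frac{\sqrt{3} \operatorname{atan}{\left(\frac{2 \sqrt{3}}{3} \right)}}{9} + \frac{\sqrt{3} \pi}{27}

Recover f(z) by differentiating a candidate F(z); any mismatch rules it out.
F(z) = \frac{\sqrt{3} \operatorname{atan}{\left(\frac{\sqrt{3} z}{3} \right)}}{9} is an antiderivative of f.
Check: d/dz[\frac{\sqrt{3} \operatorname{atan}{\left(\frac{\sqrt{3} z}{3} \right)}}{9}] = \frac{1}{3 z^{2} + 9}, which equals f(z).
F(3) = \frac{\sqrt{3} \pi}{27}; F(-2) = - \frac{\sqrt{3} \operatorname{atan}{\left(\frac{2 \sqrt{3}}{3} \right)}}{9}.
Integral = F(3) - F(-2) = \frac{\sqrt{3} \operatorname{atan}{\left(\frac{2 \sqrt{3}}{3} \right)}}{9} + \frac{\sqrt{3} \pi}{27}.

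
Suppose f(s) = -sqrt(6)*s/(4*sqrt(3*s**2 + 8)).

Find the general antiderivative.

f matches the chain-rule pattern g'(h)*h' with inner function h(s) = s**2/2 + 4/3; substituting u = h(s) collapses the integral.
Check: d/ds[-sqrt(6)*sqrt(3*s**2 + 8)/12] = -sqrt(6)*s/(4*sqrt(3*s**2 + 8)) = f(s).

F(s) = -sqrt(6)*sqrt(3*s**2 + 8)/12 + C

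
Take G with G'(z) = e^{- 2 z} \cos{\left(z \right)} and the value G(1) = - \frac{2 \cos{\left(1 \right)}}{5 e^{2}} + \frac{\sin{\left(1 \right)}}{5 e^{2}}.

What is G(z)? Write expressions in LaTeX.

A first test for any G(z): its z-derivative must equal the given G'(z).
A general antiderivative is \frac{e^{- 2 z} \sin{\left(z \right)}}{5} - \frac{2 e^{- 2 z} \cos{\left(z \right)}}{5} + C.
The condition gives C = - \frac{2 \cos{\left(1 \right)}}{5 e^{2}} + \frac{\sin{\left(1 \right)}}{5 e^{2}} - (- \frac{2 \cos{\left(1 \right)}}{5 e^{2}} + \frac{\sin{\left(1 \right)}}{5 e^{2}}) = 0.
So G(z) = \frac{\left(\sin{\left(z \right)} - 2 \cos{\left(z \right)}\right) e^{- 2 z}}{5}.
Check: d/dz[\frac{\left(\sin{\left(z \right)} - 2 \cos{\left(z \right)}\right) e^{- 2 z}}{5}] = e^{- 2 z} \cos{\left(z \right)} = G'(z).

G(z) = \frac{\left(\sin{\left(z \right)} - 2 \cos{\left(z \right)}\right) e^{- 2 z}}{5}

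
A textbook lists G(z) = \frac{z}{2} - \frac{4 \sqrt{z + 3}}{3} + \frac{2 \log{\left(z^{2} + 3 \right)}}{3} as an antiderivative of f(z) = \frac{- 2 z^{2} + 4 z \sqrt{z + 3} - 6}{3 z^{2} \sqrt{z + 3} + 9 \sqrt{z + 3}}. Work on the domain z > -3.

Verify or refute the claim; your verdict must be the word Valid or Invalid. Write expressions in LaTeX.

d/dz[G] = \frac{3 z^{2} \sqrt{z + 3} - 4 z^{2} + 8 z \sqrt{z + 3} + 9 \sqrt{z + 3} - 12}{6 z^{2} \sqrt{z + 3} + 18 \sqrt{z + 3}}
d/dz[G] - f(z) = \frac{1}{2} != 0.

Invalid: d/dz[G] - f = \frac{1}{2}, which is not 0.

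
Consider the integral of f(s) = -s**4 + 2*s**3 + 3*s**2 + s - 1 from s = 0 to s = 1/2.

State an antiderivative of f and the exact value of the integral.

Antiderivative: F(s) = s*(-2*s**4 + 5*s**3 + 10*s**2 + 5*s - 10)/10; value = -9/40

The integrand splits into summands that can be handled one at a time.
F(s) = s*(-2*s**4 + 5*s**3 + 10*s**2 + 5*s - 10)/10 is an antiderivative of f.
Check: d/ds[s*(-2*s**4 + 5*s**3 + 10*s**2 + 5*s - 10)/10] = -s**4 + 2*s**3 + 3*s**2 + s - 1 = f(s).
F(1/2) = -9/40; F(0) = 0.
Integral = F(1/2) - F(0) = -9/40.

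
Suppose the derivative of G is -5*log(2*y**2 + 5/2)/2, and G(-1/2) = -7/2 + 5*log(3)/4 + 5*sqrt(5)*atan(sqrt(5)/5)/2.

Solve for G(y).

G(y) = -5*y*log(2*y**2 + 5/2)/2 + 5*y - 5*sqrt(5)*atan(2*sqrt(5)*y/5)/2 - 1

Whatever form G(y) takes, its d/dy must return the stated G'(y).
A general antiderivative is -5*y*log(2*y**2 + 5/2)/2 + 5*y - 5*sqrt(5)*atan(2*sqrt(5)*y/5)/2 + C.
The condition gives C = -7/2 + 5*log(3)/4 + 5*sqrt(5)*atan(sqrt(5)/5)/2 - (-5/2 + 5*log(3)/4 + 5*sqrt(5)*atan(sqrt(5)/5)/2) = -1.
So G(y) = -5*y*log(2*y**2 + 5/2)/2 + 5*y - 5*sqrt(5)*atan(2*sqrt(5)*y/5)/2 - 1.
Check: d/dy[-5*y*log(2*y**2 + 5/2)/2 + 5*y - 5*sqrt(5)*atan(2*sqrt(5)*y/5)/2 - 1] = -5*log(2*y**2 + 5/2)/2 = G'(y).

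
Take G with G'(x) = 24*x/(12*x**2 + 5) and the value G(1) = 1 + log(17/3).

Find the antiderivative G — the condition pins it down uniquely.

The substitution u = 4*x**2 + 5/3 works: G'(x) is exactly (dG/du)*(du/dx) for that inner function.
A general antiderivative is log(4*x**2 + 5/3) + C.
The condition gives C = 1 + log(17/3) - (log(17/3)) = 1.
So G(x) = log(4*x**2 + 5/3) + 1.
Check: d/dx[log(4*x**2 + 5/3) + 1] = 24*x/(12*x**2 + 5) = G'(x).

G(x) = log(4*x**2 + 5/3) + 1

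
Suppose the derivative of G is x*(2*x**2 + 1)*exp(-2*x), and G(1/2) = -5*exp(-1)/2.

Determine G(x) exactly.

Recognize the product-rule pattern: G'(x) = u'v + uv' with u = -x**3 - 3*x**2/2 - 2*x - 1, v = exp(-2*x), so integration by parts undoes it.
A general antiderivative is (-2*x**3 - 3*x**2 - 4*x - 2)*exp(-2*x)/2 + C.
The condition gives C = -5*exp(-1)/2 - (-5*exp(-1)/2) = 0.
So G(x) = (-2*x**3 - 3*x**2 - 4*x - 2)*exp(-2*x)/2.
Check: d/dx[(-2*x**3 - 3*x**2 - 4*x - 2)*exp(-2*x)/2] = (2*x**3 + x)*exp(-2*x), which equals G'(x).

G(x) = (-2*x**3 - 3*x**2 - 4*x - 2)*exp(-2*x)/2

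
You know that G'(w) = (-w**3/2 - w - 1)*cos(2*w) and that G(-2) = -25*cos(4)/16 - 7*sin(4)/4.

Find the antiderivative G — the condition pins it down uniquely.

G(w) = -w**3*sin(2*w)/4 - 3*w**2*cos(2*w)/8 - w*sin(2*w)/8 - sin(2*w)/2 - cos(2*w)/16

Check a candidate G(w) by differentiating: d/dw[G] must match the given G'(w).
A general antiderivative is -w**3*sin(2*w)/4 - 3*w**2*cos(2*w)/8 - w*sin(2*w)/8 - sin(2*w)/2 - cos(2*w)/16 + C.
The condition gives C = -25*cos(4)/16 - 7*sin(4)/4 - (-25*cos(4)/16 - 7*sin(4)/4) = 0.
So G(w) = -w**3*sin(2*w)/4 - 3*w**2*cos(2*w)/8 - w*sin(2*w)/8 - sin(2*w)/2 - cos(2*w)/16.
Check: d/dw[-w**3*sin(2*w)/4 - 3*w**2*cos(2*w)/8 - w*sin(2*w)/8 - sin(2*w)/2 - cos(2*w)/16] = -w**3*cos(2*w)/2 - w*cos(2*w) - cos(2*w), which equals G'(w).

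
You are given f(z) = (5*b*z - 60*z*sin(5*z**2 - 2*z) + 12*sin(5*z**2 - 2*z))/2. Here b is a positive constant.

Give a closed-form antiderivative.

An antiderivative is F(z) = 5*b*z**2/4 + 3*cos(5*z**2 - 2*z).

For F(z) to be correct the identity F'(z) - f(z) = 0 must hold.
Check: d/dz[5*b*z**2/4 + 3*cos(5*z**2 - 2*z)] = 5*b*z/2 - 30*z*sin(5*z**2 - 2*z) + 6*sin(5*z**2 - 2*z), which equals f(z).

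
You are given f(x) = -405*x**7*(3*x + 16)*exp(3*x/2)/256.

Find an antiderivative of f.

f has the shape u'v + uv' for u = -405*x**8/128 and v = exp(3*x/2) — it is the derivative of the product u*v.
Check: d/dx[-405*x**8*exp(3*x/2)/128] = -1215*x**8*exp(3*x/2)/256 - 405*x**7*exp(3*x/2)/16, which equals f(x).

An antiderivative is F(x) = -405*x**8*exp(3*x/2)/128.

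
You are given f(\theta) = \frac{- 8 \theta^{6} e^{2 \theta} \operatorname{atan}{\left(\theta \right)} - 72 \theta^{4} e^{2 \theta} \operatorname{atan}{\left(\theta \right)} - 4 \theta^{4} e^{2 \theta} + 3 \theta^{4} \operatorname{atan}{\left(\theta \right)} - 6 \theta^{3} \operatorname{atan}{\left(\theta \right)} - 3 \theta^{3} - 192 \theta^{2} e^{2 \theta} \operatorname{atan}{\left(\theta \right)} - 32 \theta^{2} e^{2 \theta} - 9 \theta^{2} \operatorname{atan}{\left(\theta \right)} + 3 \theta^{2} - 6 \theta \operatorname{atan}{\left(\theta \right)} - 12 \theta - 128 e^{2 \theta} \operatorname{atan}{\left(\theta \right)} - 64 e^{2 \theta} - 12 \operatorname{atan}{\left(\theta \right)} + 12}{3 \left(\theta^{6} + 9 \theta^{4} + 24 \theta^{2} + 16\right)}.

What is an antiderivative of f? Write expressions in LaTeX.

Recognize the product-rule pattern: f = u'v + uv' with u = - \frac{\theta - 1}{\theta^{2} + 4} - \frac{4 e^{2 \theta}}{3}, v = \operatorname{atan}{\left(\theta \right)}, so integration by parts undoes it.
Check: d/d\theta[- \frac{\theta \operatorname{atan}{\left(\theta \right)}}{\theta^{2} + 4} - \frac{4 e^{2 \theta} \operatorname{atan}{\left(\theta \right)}}{3} + \frac{\operatorname{atan}{\left(\theta \right)}}{\theta^{2} + 4}] = \frac{- 8 \theta^{6} e^{2 \theta} \operatorname{atan}{\left(\theta \right)} - 72 \theta^{4} e^{2 \theta} \operatorname{atan}{\left(\theta \right)} - 4 \theta^{4} e^{2 \theta} + 3 \theta^{4} \operatorname{atan}{\left(\theta \right)} - 6 \theta^{3} \operatorname{atan}{\left(\theta \right)} - 3 \theta^{3} - 192 \theta^{2} e^{2 \theta} \operatorname{atan}{\left(\theta \right)} - 32 \theta^{2} e^{2 \theta} - 9 \theta^{2} \operatorname{atan}{\left(\theta \right)} + 3 \theta^{2} - 6 \theta \operatorname{atan}{\left(\theta \right)} - 12 \theta - 128 e^{2 \theta} \operatorname{atan}{\left(\theta \right)} - 64 e^{2 \theta} - 12 \operatorname{atan}{\left(\theta \right)} + 12}{3 \theta^{6} + 27 \theta^{4} + 72 \theta^{2} + 48}, which equals f(\theta).

An antiderivative is F(\theta) = - \frac{\theta \operatorname{atan}{\left(\theta \right)}}{\theta^{2} + 4} - \frac{4 e^{2 \theta} \operatorname{atan}{\left(\theta \right)}}{3} + \frac{\operatorname{atan}{\left(\theta \right)}}{\theta^{2} + 4}.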